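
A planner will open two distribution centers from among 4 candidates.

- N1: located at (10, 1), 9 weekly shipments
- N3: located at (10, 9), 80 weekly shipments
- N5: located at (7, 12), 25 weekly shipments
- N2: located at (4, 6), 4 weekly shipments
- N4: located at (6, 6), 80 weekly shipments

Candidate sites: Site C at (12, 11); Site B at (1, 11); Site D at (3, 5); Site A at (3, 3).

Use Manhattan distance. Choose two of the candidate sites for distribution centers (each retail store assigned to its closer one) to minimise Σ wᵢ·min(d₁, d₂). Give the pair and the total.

{Site C, Site D}, total 897

Evaluate every pair (each demand assigned to the nearer of the two):
  {Site C, Site D}: total = 897
  {Site C, Site A}: total = 1047
  {Site C, Site B}: total = 1410
  {Site B, Site D}: total = 1482
  {Site D, Site A}: total = 1564
  {Site B, Site A}: total = 1632
Best pair: {Site C, Site D} with total 897.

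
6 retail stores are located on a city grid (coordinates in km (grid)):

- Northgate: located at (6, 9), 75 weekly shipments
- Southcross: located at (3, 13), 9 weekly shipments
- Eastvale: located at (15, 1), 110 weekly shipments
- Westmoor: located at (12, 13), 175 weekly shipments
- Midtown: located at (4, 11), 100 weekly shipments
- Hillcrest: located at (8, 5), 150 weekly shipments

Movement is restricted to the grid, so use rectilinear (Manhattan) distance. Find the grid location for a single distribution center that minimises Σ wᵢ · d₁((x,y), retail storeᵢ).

(8, 9)

Manhattan distance separates: Σwᵢ(|x−xᵢ|+|y−yᵢ|) = Σwᵢ|x−xᵢ| + Σwᵢ|y−yᵢ|, so x and y are optimised independently as 1-D weighted medians.
Total weight W = 619; half = 309.5.
x-coordinate, sorted with cumulative weight:
  x=3 (Southcross, w=9) cum 9
  x=4 (Midtown, w=100) cum 109
  x=6 (Northgate, w=75) cum 184
  x=8 (Hillcrest, w=150) cum 334  ← median
  x=12 (Westmoor, w=175) cum 509
  x=15 (Eastvale, w=110) cum 619
⇒ x* = 8
y-coordinate, sorted with cumulative weight:
  y=1 (Eastvale, w=110) cum 110
  y=5 (Hillcrest, w=150) cum 260
  y=9 (Northgate, w=75) cum 335  ← median
  y=11 (Midtown, w=100) cum 435
  y=13 (Southcross, w=9) cum 444
  y=13 (Westmoor, w=175) cum 619
⇒ y* = 9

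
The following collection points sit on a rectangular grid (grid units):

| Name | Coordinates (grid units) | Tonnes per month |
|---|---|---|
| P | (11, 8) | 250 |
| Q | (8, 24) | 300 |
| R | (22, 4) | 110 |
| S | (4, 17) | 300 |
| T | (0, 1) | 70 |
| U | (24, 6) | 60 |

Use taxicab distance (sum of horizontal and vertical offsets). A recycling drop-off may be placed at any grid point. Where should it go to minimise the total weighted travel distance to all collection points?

Manhattan distance separates: Σwᵢ(|x−xᵢ|+|y−yᵢ|) = Σwᵢ|x−xᵢ| + Σwᵢ|y−yᵢ|, so x and y are optimised independently as 1-D weighted medians.
Total weight W = 1090; half = 545.
x-coordinate, sorted with cumulative weight:
  x=0 (T, w=70) cum 70
  x=4 (S, w=300) cum 370
  x=8 (Q, w=300) cum 670  ← median
  x=11 (P, w=250) cum 920
  x=22 (R, w=110) cum 1030
  x=24 (U, w=60) cum 1090
⇒ x* = 8
y-coordinate, sorted with cumulative weight:
  y=1 (T, w=70) cum 70
  y=4 (R, w=110) cum 180
  y=6 (U, w=60) cum 240
  y=8 (P, w=250) cum 490
  y=17 (S, w=300) cum 790  ← median
  y=24 (Q, w=300) cum 1090
⇒ y* = 17

(8, 17)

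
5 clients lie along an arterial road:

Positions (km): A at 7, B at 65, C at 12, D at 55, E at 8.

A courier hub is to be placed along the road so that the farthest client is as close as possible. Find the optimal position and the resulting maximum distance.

location 36, max distance 29

The 1-center on a line is the midpoint of the two extreme points: leftmost at 7, rightmost at 65.
Optimal location = (7 + 65)/2 = 36; maximum distance = (65 − 7)/2 = 29.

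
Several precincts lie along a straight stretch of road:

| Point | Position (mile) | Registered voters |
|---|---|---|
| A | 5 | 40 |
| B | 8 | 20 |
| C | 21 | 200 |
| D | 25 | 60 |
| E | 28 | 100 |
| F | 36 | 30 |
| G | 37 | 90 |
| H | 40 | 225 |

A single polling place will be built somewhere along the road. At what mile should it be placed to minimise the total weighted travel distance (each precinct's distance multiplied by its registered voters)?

For a sum of weighted absolute distances on a line, the optimum is the weighted median (not the mean). Total weight W = 765; half-weight = 382.5.
Sort by position and accumulate weight:
  mile 5 (A, w=40) → cum 40
  mile 8 (B, w=20) → cum 60
  mile 21 (C, w=200) → cum 260
  mile 25 (D, w=60) → cum 320
  mile 28 (E, w=100) → cum 420  ≥ 382.5 → median here
  mile 36 (F, w=30) → cum 450
  mile 37 (G, w=90) → cum 540
  mile 40 (H, w=225) → cum 765
Optimal location: mile 28.

x = 28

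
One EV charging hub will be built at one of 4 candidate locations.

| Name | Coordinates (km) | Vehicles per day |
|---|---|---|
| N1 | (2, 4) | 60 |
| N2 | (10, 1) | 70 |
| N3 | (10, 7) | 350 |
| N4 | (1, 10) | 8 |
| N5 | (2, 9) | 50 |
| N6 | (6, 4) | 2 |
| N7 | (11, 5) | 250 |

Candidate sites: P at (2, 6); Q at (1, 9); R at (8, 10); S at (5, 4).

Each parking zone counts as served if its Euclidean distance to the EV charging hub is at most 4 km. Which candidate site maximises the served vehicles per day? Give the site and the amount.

Coverage radius r = 4 km; a point is covered iff (Δx)²+(Δy)² ≤ 4² = 16.
  P (2, 6): covers {N1, N5} → 110
  Q (1, 9): covers {N4, N5} → 58
  R (8, 10): covers {N3} → 350
  S (5, 4): covers {N1, N6} → 62
Maximum coverage at R: 350 vehicles per day.

R, covering 350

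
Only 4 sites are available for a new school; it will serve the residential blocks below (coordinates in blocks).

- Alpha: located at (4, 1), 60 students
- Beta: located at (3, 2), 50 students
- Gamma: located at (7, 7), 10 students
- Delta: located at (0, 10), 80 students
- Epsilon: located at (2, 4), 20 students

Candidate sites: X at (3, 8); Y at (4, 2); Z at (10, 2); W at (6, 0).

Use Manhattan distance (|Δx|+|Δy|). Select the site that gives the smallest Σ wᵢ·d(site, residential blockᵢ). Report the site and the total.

Y, total 1230 blocks

Total weighted distance at each candidate:
  X (3, 8): total = 1330
  Y (4, 2): total = 1230
  Z (10, 2): total = 2490
  W (6, 0): total = 1950
Minimum is at Y with total 1230 blocks.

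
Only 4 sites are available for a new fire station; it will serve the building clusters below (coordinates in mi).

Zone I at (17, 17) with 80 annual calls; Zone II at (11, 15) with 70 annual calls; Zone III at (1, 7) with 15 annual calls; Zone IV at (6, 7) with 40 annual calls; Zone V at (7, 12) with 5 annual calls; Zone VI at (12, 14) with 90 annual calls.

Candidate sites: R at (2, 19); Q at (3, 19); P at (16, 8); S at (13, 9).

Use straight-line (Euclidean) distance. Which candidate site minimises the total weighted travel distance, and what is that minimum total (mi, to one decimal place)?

Total weighted distance at each candidate:
  R (2, 19): total = 3635.9
  Q (3, 19): total = 3401.6
  P (16, 8): total = 2652.3
  S (13, 9): total = 2124.4
Minimum is at S with total 2124.4 mi.

S, total 2124.4 mi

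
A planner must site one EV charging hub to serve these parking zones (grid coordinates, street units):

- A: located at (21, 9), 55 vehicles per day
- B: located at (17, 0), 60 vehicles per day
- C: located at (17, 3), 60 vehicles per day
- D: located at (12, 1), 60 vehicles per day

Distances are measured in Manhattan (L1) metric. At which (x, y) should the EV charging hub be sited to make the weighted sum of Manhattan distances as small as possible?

Manhattan distance separates: Σwᵢ(|x−xᵢ|+|y−yᵢ|) = Σwᵢ|x−xᵢ| + Σwᵢ|y−yᵢ|, so x and y are optimised independently as 1-D weighted medians.
Total weight W = 235; half = 117.5.
x-coordinate, sorted with cumulative weight:
  x=12 (D, w=60) cum 60
  x=17 (B, w=60) cum 120  ← median
  x=17 (C, w=60) cum 180
  x=21 (A, w=55) cum 235
⇒ x* = 17
y-coordinate, sorted with cumulative weight:
  y=0 (B, w=60) cum 60
  y=1 (D, w=60) cum 120  ← median
  y=3 (C, w=60) cum 180
  y=9 (A, w=55) cum 235
⇒ y* = 1

(17, 1)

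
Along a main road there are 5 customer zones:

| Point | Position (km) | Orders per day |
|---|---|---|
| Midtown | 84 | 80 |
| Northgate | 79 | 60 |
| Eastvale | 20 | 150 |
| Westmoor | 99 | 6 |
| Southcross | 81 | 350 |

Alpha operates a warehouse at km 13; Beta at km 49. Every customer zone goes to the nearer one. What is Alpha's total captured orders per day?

The indifferent point is the midpoint (13+49)/2 = 31; customer zones left of it (closer to Alpha at 13) go to Alpha, those right go to Beta.
  Eastvale at 20 (w=150) → Alpha
  Northgate at 79 (w=60) → Beta
  Southcross at 81 (w=350) → Beta
  Midtown at 84 (w=80) → Beta
  Westmoor at 99 (w=6) → Beta
Alpha captures 150; Beta captures 496.

150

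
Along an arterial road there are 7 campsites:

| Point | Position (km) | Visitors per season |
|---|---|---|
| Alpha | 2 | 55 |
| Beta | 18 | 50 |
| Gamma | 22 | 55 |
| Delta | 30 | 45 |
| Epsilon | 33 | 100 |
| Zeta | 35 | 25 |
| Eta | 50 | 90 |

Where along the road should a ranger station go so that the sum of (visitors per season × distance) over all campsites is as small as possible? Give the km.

For a sum of weighted absolute distances on a line, the optimum is the weighted median (not the mean). Total weight W = 420; half-weight = 210.
Sort by position and accumulate weight:
  km 2 (Alpha, w=55) → cum 55
  km 18 (Beta, w=50) → cum 105
  km 22 (Gamma, w=55) → cum 160
  km 30 (Delta, w=45) → cum 205
  km 33 (Epsilon, w=100) → cum 305  ≥ 210 → median here
  km 35 (Zeta, w=25) → cum 330
  km 50 (Eta, w=90) → cum 420
Optimal location: km 33.

x = 33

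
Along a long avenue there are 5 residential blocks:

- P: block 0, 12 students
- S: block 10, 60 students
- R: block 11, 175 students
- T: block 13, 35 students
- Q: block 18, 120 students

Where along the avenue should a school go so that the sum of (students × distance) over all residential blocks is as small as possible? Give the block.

For a sum of weighted absolute distances on a line, the optimum is the weighted median (not the mean). Total weight W = 402; half-weight = 201.
Sort by position and accumulate weight:
  block 0 (P, w=12) → cum 12
  block 10 (S, w=60) → cum 72
  block 11 (R, w=175) → cum 247  ≥ 201 → median here
  block 13 (T, w=35) → cum 282
  block 18 (Q, w=120) → cum 402
Optimal location: block 11.

x = 11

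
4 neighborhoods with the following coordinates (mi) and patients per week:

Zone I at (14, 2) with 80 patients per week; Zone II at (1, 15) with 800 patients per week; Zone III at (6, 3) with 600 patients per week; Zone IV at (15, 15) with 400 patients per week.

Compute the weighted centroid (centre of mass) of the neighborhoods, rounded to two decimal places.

(6.13, 10.62)

The minimiser of Σwᵢ‖p−pᵢ‖² is the weighted centroid p* = (Σwᵢpᵢ)/(Σwᵢ).
Σwᵢ = 1880.
Σwᵢxᵢ = 80·14 + 800·1 + 600·6 + 400·15 = 11520.
Σwᵢyᵢ = 80·2 + 800·15 + 600·3 + 400·15 = 19960.
x* = 11520/1880 = 6.13, y* = 19960/1880 = 10.62.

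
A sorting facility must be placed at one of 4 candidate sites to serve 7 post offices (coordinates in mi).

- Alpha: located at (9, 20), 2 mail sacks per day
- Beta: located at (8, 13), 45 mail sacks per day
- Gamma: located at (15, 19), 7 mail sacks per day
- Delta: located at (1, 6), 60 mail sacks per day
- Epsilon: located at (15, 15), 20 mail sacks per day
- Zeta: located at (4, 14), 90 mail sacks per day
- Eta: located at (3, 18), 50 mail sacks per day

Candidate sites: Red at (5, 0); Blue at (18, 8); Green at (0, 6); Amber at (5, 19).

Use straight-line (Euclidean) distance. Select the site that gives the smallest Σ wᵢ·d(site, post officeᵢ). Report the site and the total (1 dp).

Amber, total 1982.3 mi

Total weighted distance at each candidate:
  Red (5, 0): total = 3753.4
  Blue (18, 8): total = 4064.5
  Green (0, 6): total = 2483.9
  Amber (5, 19): total = 1982.3
Minimum is at Amber with total 1982.3 mi.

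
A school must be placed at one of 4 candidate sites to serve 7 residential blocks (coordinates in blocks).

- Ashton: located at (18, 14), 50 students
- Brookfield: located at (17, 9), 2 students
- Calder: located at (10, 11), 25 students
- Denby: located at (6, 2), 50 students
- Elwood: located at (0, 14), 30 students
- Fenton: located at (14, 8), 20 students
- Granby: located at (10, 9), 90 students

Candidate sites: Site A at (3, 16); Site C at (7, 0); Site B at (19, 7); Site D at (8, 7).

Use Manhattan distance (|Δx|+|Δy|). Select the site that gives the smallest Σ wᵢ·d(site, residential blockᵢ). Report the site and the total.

Site D, total 2322 blocks

Total weighted distance at each candidate:
  Site A (3, 16): total = 3832
  Site C (7, 0): total = 3798
  Site B (19, 7): total = 3523
  Site D (8, 7): total = 2322
Minimum is at Site D with total 2322 blocks.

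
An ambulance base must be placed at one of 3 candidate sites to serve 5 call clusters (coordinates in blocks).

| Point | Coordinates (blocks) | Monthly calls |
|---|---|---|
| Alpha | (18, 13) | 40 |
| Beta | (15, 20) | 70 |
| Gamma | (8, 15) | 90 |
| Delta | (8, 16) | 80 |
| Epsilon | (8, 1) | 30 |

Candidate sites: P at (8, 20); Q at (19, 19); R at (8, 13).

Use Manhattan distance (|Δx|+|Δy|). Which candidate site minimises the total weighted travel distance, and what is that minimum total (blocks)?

Total weighted distance at each candidate:
  P (8, 20): total = 2510
  Q (19, 19): total = 3970
  R (8, 13): total = 2160
Minimum is at R with total 2160 blocks.

R, total 2160 blocks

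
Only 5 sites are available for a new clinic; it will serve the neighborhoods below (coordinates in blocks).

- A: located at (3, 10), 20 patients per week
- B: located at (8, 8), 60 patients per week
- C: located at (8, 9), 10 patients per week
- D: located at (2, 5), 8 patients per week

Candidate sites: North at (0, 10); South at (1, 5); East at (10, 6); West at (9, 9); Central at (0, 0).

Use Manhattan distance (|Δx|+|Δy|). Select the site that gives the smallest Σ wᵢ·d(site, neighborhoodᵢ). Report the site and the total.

West, total 358 blocks

Total weighted distance at each candidate:
  North (0, 10): total = 806
  South (1, 5): total = 858
  East (10, 6): total = 582
  West (9, 9): total = 358
  Central (0, 0): total = 1446
Minimum is at West with total 358 blocks.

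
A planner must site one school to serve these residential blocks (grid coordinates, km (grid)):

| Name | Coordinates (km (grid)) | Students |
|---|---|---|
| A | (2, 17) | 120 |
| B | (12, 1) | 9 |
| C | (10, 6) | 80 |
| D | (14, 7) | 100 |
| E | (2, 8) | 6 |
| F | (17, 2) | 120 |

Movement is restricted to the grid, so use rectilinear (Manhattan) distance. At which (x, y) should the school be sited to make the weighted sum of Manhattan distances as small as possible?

(14, 7)

Manhattan distance separates: Σwᵢ(|x−xᵢ|+|y−yᵢ|) = Σwᵢ|x−xᵢ| + Σwᵢ|y−yᵢ|, so x and y are optimised independently as 1-D weighted medians.
Total weight W = 435; half = 217.5.
x-coordinate, sorted with cumulative weight:
  x=2 (A, w=120) cum 120
  x=2 (E, w=6) cum 126
  x=10 (C, w=80) cum 206
  x=12 (B, w=9) cum 215
  x=14 (D, w=100) cum 315  ← median
  x=17 (F, w=120) cum 435
⇒ x* = 14
y-coordinate, sorted with cumulative weight:
  y=1 (B, w=9) cum 9
  y=2 (F, w=120) cum 129
  y=6 (C, w=80) cum 209
  y=7 (D, w=100) cum 309  ← median
  y=8 (E, w=6) cum 315
  y=17 (A, w=120) cum 435
⇒ y* = 7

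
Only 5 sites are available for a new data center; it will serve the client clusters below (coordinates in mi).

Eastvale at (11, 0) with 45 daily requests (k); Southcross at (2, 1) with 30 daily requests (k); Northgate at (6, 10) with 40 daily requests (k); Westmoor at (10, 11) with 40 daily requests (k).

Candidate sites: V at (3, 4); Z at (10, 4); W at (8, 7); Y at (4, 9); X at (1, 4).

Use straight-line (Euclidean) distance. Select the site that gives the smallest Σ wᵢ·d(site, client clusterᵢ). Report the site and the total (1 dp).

W, total 920.4 mi

Total weighted distance at each candidate:
  V (3, 4): total = 1161.7
  Z (10, 4): total = 1010.3
  W (8, 7): total = 920.4
  Y (4, 9): total = 1102.9
  X (1, 4): total = 1348.0
Minimum is at W with total 920.4 mi.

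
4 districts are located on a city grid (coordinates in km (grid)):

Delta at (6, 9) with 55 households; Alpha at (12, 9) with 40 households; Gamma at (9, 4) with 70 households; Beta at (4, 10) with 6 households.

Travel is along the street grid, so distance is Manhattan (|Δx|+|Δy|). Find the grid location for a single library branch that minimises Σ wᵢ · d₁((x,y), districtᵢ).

Manhattan distance separates: Σwᵢ(|x−xᵢ|+|y−yᵢ|) = Σwᵢ|x−xᵢ| + Σwᵢ|y−yᵢ|, so x and y are optimised independently as 1-D weighted medians.
Total weight W = 171; half = 85.5.
x-coordinate, sorted with cumulative weight:
  x=4 (Beta, w=6) cum 6
  x=6 (Delta, w=55) cum 61
  x=9 (Gamma, w=70) cum 131  ← median
  x=12 (Alpha, w=40) cum 171
⇒ x* = 9
y-coordinate, sorted with cumulative weight:
  y=4 (Gamma, w=70) cum 70
  y=9 (Delta, w=55) cum 125  ← median
  y=9 (Alpha, w=40) cum 165
  y=10 (Beta, w=6) cum 171
⇒ y* = 9

(9, 9)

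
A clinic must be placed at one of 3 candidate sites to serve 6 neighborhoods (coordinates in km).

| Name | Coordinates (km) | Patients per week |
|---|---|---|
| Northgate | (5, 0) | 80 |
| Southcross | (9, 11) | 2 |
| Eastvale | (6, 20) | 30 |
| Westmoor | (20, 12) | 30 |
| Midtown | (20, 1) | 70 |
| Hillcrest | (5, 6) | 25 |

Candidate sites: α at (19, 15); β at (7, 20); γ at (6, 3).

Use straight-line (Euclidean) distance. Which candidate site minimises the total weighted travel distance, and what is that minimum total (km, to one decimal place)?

Total weighted distance at each candidate:
  α (19, 15): total = 3574.3
  β (7, 20): total = 4079.4
  γ (6, 3): total = 2348.4
Minimum is at γ with total 2348.4 km.

γ, total 2348.4 km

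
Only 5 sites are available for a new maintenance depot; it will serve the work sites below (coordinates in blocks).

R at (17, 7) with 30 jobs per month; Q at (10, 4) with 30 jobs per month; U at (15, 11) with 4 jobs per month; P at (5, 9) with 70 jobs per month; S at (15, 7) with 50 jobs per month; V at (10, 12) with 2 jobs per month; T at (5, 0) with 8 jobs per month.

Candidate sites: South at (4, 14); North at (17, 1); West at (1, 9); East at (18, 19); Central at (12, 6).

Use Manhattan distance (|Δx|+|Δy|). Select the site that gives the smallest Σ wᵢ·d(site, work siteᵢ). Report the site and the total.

Total weighted distance at each candidate:
  South (4, 14): total = 2592
  North (17, 1): total = 2468
  West (1, 9): total = 2232
  East (18, 19): total = 3770
  Central (12, 6): total = 1352
Minimum is at Central with total 1352 blocks.

Central, total 1352 blocks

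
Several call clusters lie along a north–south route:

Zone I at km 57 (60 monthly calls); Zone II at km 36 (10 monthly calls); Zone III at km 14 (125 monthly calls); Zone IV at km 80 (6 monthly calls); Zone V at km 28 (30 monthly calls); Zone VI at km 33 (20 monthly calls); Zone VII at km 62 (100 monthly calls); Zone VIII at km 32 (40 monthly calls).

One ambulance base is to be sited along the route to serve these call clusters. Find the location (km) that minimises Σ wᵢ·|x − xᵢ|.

x = 33

For a sum of weighted absolute distances on a line, the optimum is the weighted median (not the mean). Total weight W = 391; half-weight = 195.5.
Sort by position and accumulate weight:
  km 14 (Zone III, w=125) → cum 125
  km 28 (Zone V, w=30) → cum 155
  km 32 (Zone VIII, w=40) → cum 195
  km 33 (Zone VI, w=20) → cum 215  ≥ 195.5 → median here
  km 36 (Zone II, w=10) → cum 225
  km 57 (Zone I, w=60) → cum 285
  km 62 (Zone VII, w=100) → cum 385
  km 80 (Zone IV, w=6) → cum 391
Optimal location: km 33.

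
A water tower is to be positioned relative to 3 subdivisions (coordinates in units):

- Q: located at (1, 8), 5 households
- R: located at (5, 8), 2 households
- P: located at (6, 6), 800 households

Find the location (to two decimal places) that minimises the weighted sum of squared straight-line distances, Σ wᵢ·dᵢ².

(5.97, 6.02)

The minimiser of Σwᵢ‖p−pᵢ‖² is the weighted centroid p* = (Σwᵢpᵢ)/(Σwᵢ).
Σwᵢ = 807.
Σwᵢxᵢ = 5·1 + 2·5 + 800·6 = 4815.
Σwᵢyᵢ = 5·8 + 2·8 + 800·6 = 4856.
x* = 4815/807 = 5.97, y* = 4856/807 = 6.02.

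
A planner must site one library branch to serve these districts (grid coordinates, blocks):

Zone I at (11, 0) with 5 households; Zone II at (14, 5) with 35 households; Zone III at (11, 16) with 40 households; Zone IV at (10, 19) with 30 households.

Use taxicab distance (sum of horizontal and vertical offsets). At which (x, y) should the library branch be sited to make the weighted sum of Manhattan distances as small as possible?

(11, 16)

Manhattan distance separates: Σwᵢ(|x−xᵢ|+|y−yᵢ|) = Σwᵢ|x−xᵢ| + Σwᵢ|y−yᵢ|, so x and y are optimised independently as 1-D weighted medians.
Total weight W = 110; half = 55.
x-coordinate, sorted with cumulative weight:
  x=10 (Zone IV, w=30) cum 30
  x=11 (Zone I, w=5) cum 35
  x=11 (Zone III, w=40) cum 75  ← median
  x=14 (Zone II, w=35) cum 110
⇒ x* = 11
y-coordinate, sorted with cumulative weight:
  y=0 (Zone I, w=5) cum 5
  y=5 (Zone II, w=35) cum 40
  y=16 (Zone III, w=40) cum 80  ← median
  y=19 (Zone IV, w=30) cum 110
⇒ y* = 16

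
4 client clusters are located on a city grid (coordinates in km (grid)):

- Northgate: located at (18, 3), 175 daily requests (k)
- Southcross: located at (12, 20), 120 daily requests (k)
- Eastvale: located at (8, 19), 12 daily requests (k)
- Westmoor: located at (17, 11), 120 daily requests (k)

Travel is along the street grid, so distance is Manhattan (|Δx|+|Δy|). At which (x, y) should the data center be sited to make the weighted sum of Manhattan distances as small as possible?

(17, 11)

Manhattan distance separates: Σwᵢ(|x−xᵢ|+|y−yᵢ|) = Σwᵢ|x−xᵢ| + Σwᵢ|y−yᵢ|, so x and y are optimised independently as 1-D weighted medians.
Total weight W = 427; half = 213.5.
x-coordinate, sorted with cumulative weight:
  x=8 (Eastvale, w=12) cum 12
  x=12 (Southcross, w=120) cum 132
  x=17 (Westmoor, w=120) cum 252  ← median
  x=18 (Northgate, w=175) cum 427
⇒ x* = 17
y-coordinate, sorted with cumulative weight:
  y=3 (Northgate, w=175) cum 175
  y=11 (Westmoor, w=120) cum 295  ← median
  y=19 (Eastvale, w=12) cum 307
  y=20 (Southcross, w=120) cum 427
⇒ y* = 11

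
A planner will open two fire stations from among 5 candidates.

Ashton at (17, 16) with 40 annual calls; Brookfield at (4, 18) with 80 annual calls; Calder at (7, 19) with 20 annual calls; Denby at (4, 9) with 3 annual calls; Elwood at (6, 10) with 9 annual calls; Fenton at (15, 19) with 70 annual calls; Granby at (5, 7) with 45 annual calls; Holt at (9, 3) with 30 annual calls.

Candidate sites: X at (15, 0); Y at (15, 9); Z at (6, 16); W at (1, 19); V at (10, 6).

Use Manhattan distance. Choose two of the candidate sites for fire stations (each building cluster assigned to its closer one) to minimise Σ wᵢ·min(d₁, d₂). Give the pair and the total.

{Z, V}, total 2151

Evaluate every pair (each demand assigned to the nearer of the two):
  {Z, V}: total = 2151
  {Y, Z}: total = 2351
  {X, Z}: total = 2481
  {Y, W}: total = 2523
  {W, V}: total = 2589
  {Z, W}: total = 2691
  {X, W}: total = 3295
  {Y, V}: total = 3309
  {X, Y}: total = 3953
  {X, V}: total = 4189
Best pair: {Z, V} with total 2151.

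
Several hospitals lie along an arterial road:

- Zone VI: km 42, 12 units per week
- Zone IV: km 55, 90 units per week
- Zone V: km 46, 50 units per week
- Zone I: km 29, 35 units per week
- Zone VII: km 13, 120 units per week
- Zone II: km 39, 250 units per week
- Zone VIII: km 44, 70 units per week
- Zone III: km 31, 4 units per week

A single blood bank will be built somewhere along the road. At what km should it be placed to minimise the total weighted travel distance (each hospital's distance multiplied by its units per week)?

For a sum of weighted absolute distances on a line, the optimum is the weighted median (not the mean). Total weight W = 631; half-weight = 315.5.
Sort by position and accumulate weight:
  km 13 (Zone VII, w=120) → cum 120
  km 29 (Zone I, w=35) → cum 155
  km 31 (Zone III, w=4) → cum 159
  km 39 (Zone II, w=250) → cum 409  ≥ 315.5 → median here
  km 42 (Zone VI, w=12) → cum 421
  km 44 (Zone VIII, w=70) → cum 491
  km 46 (Zone V, w=50) → cum 541
  km 55 (Zone IV, w=90) → cum 631
Optimal location: km 39.

x = 39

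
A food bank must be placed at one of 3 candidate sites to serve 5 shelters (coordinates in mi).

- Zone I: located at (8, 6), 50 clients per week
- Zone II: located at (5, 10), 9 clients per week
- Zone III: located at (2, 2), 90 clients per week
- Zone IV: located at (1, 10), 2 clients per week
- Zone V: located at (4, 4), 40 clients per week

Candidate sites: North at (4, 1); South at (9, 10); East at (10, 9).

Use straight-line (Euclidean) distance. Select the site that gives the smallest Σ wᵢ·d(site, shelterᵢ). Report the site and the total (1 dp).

Total weighted distance at each candidate:
  North (4, 1): total = 741.9
  South (9, 10): total = 1527.3
  East (10, 9): total = 1513.4
Minimum is at North with total 741.9 mi.

North, total 741.9 mi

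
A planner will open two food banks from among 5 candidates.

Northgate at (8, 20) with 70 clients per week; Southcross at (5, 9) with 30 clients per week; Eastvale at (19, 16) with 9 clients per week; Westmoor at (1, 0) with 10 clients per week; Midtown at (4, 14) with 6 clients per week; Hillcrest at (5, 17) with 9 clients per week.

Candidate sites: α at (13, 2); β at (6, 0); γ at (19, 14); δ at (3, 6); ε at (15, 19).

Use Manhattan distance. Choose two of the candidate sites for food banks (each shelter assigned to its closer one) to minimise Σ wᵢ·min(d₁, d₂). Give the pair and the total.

Evaluate every pair (each demand assigned to the nearer of the two):
  {δ, ε}: total = 1015
  {β, ε}: total = 1177
  {α, ε}: total = 1417
  {γ, δ}: total = 1609
  {γ, ε}: total = 1666
  {β, γ}: total = 1801
  {α, δ}: total = 1911
  {β, δ}: total = 1935
  {α, γ}: total = 2041
  {α, β}: total = 2328
Best pair: {δ, ε} with total 1015.

{δ, ε}, total 1015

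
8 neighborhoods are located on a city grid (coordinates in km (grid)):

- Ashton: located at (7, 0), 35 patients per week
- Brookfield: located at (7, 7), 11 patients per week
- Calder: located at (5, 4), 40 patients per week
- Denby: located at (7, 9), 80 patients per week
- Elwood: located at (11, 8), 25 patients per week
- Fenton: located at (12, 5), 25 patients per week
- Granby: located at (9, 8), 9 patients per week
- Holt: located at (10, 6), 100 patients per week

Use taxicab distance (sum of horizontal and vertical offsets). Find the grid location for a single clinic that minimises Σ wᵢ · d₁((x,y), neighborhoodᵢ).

(7, 6)

Manhattan distance separates: Σwᵢ(|x−xᵢ|+|y−yᵢ|) = Σwᵢ|x−xᵢ| + Σwᵢ|y−yᵢ|, so x and y are optimised independently as 1-D weighted medians.
Total weight W = 325; half = 162.5.
x-coordinate, sorted with cumulative weight:
  x=5 (Calder, w=40) cum 40
  x=7 (Ashton, w=35) cum 75
  x=7 (Brookfield, w=11) cum 86
  x=7 (Denby, w=80) cum 166  ← median
  x=9 (Granby, w=9) cum 175
  x=10 (Holt, w=100) cum 275
  x=11 (Elwood, w=25) cum 300
  x=12 (Fenton, w=25) cum 325
⇒ x* = 7
y-coordinate, sorted with cumulative weight:
  y=0 (Ashton, w=35) cum 35
  y=4 (Calder, w=40) cum 75
  y=5 (Fenton, w=25) cum 100
  y=6 (Holt, w=100) cum 200  ← median
  y=7 (Brookfield, w=11) cum 211
  y=8 (Elwood, w=25) cum 236
  y=8 (Granby, w=9) cum 245
  y=9 (Denby, w=80) cum 325
⇒ y* = 6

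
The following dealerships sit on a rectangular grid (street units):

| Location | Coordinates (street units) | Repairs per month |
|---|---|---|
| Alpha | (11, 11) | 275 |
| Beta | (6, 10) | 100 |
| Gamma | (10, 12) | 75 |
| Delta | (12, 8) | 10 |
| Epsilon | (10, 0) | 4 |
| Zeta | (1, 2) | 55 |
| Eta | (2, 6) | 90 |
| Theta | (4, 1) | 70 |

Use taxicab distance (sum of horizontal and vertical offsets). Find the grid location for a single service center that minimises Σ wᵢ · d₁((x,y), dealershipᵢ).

Manhattan distance separates: Σwᵢ(|x−xᵢ|+|y−yᵢ|) = Σwᵢ|x−xᵢ| + Σwᵢ|y−yᵢ|, so x and y are optimised independently as 1-D weighted medians.
Total weight W = 679; half = 339.5.
x-coordinate, sorted with cumulative weight:
  x=1 (Zeta, w=55) cum 55
  x=2 (Eta, w=90) cum 145
  x=4 (Theta, w=70) cum 215
  x=6 (Beta, w=100) cum 315
  x=10 (Gamma, w=75) cum 390  ← median
  x=10 (Epsilon, w=4) cum 394
  x=11 (Alpha, w=275) cum 669
  x=12 (Delta, w=10) cum 679
⇒ x* = 10
y-coordinate, sorted with cumulative weight:
  y=0 (Epsilon, w=4) cum 4
  y=1 (Theta, w=70) cum 74
  y=2 (Zeta, w=55) cum 129
  y=6 (Eta, w=90) cum 219
  y=8 (Delta, w=10) cum 229
  y=10 (Beta, w=100) cum 329
  y=11 (Alpha, w=275) cum 604  ← median
  y=12 (Gamma, w=75) cum 679
⇒ y* = 11

(10, 11)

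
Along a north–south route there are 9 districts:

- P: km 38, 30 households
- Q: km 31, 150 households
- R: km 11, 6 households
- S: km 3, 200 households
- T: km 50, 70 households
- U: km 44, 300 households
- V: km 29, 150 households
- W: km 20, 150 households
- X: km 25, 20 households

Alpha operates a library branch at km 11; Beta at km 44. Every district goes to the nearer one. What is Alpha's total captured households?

376

The indifferent point is the midpoint (11+44)/2 = 27.5; districts left of it (closer to Alpha at 11) go to Alpha, those right go to Beta.
  S at 3 (w=200) → Alpha
  R at 11 (w=6) → Alpha
  W at 20 (w=150) → Alpha
  X at 25 (w=20) → Alpha
  V at 29 (w=150) → Beta
  Q at 31 (w=150) → Beta
  P at 38 (w=30) → Beta
  U at 44 (w=300) → Beta
  T at 50 (w=70) → Beta
Alpha captures 376; Beta captures 700.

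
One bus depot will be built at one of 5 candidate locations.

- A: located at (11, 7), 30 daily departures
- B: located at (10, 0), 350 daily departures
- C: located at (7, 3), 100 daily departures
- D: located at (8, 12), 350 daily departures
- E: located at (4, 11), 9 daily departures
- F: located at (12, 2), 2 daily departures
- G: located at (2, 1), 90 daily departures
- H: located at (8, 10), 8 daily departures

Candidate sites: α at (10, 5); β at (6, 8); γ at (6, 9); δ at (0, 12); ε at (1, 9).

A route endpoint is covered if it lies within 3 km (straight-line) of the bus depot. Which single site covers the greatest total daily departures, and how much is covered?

Coverage radius r = 3 km; a point is covered iff (Δx)²+(Δy)² ≤ 3² = 9.
  α (10, 5): covers {A} → 30
  β (6, 8): covers {H} → 8
  γ (6, 9): covers {E, H} → 17
  δ (0, 12): covers {none} → 0
  ε (1, 9): covers {none} → 0
Maximum coverage at α: 30 daily departures.

α, covering 30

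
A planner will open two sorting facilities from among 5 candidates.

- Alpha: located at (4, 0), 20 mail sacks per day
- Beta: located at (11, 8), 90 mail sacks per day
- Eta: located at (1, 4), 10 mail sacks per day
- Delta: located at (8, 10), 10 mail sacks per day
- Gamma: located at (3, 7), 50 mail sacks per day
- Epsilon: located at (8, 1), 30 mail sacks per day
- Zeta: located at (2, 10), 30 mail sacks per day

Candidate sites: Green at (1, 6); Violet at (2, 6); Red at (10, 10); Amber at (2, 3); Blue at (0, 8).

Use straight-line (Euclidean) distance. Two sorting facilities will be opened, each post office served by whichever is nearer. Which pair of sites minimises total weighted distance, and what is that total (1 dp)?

{Violet, Red}, total 795.1

Evaluate every pair (each demand assigned to the nearer of the two):
  {Violet, Red}: total = 795.1
  {Green, Red}: total = 869.0
  {Red, Amber}: total = 913.4
  {Red, Blue}: total = 960.9
  {Violet, Amber}: total = 1368.6
  {Violet, Blue}: total = 1440.6
  {Green, Violet}: total = 1473.4
  {Green, Amber}: total = 1509.9
  {Amber, Blue}: total = 1528.0
  {Green, Blue}: total = 1607.3
Best pair: {Violet, Red} with total 795.1.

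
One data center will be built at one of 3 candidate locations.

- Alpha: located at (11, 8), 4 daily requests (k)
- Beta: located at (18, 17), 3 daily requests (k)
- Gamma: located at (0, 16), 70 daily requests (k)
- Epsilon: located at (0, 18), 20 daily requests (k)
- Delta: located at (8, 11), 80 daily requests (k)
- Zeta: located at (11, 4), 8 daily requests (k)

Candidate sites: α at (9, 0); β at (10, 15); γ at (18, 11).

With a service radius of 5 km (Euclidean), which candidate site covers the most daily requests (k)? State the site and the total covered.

Coverage radius r = 5 km; a point is covered iff (Δx)²+(Δy)² ≤ 5² = 25.
  α (9, 0): covers {Zeta} → 8
  β (10, 15): covers {Delta} → 80
  γ (18, 11): covers {none} → 0
Maximum coverage at β: 80 daily requests (k).

β, covering 80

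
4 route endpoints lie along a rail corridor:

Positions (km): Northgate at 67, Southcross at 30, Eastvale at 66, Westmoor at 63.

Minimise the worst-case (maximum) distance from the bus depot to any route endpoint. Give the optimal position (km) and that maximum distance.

location 48.5, max distance 18.5

The 1-center on a line is the midpoint of the two extreme points: leftmost at 30, rightmost at 67.
Optimal location = (30 + 67)/2 = 48.5; maximum distance = (67 − 30)/2 = 18.5.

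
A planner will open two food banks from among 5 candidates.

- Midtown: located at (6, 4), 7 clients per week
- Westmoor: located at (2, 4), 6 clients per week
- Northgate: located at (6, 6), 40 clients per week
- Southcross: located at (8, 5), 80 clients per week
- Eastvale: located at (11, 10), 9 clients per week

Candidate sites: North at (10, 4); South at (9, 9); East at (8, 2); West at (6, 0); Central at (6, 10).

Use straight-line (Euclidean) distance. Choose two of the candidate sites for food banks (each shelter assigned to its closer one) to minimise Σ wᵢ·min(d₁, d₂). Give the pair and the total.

{North, South}, total 444.7

Evaluate every pair (each demand assigned to the nearer of the two):
  {North, South}: total = 444.7
  {North, Central}: total = 455.2
  {North, East}: total = 470.3
  {North, West}: total = 474.5
  {South, East}: total = 487.6
  {East, Central}: total = 502.7
  {East, West}: total = 549.5
  {South, West}: total = 581.6
  {South, Central}: total = 594.1
  {West, Central}: total = 697.8
Best pair: {North, South} with total 444.7.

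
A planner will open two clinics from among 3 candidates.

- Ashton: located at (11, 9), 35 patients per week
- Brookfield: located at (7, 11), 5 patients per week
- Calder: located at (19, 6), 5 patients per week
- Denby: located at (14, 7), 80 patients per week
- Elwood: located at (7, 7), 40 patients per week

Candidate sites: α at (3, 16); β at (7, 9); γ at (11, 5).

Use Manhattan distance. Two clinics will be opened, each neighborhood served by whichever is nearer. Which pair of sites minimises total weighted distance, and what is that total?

{β, γ}, total 675

Evaluate every pair (each demand assigned to the nearer of the two):
  {β, γ}: total = 675
  {α, γ}: total = 870
  {α, β}: total = 1025
Best pair: {β, γ} with total 675.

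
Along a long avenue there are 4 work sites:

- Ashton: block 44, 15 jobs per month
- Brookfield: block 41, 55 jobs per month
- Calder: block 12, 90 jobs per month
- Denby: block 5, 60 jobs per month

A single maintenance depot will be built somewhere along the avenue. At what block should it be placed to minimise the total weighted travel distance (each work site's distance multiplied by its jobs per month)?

For a sum of weighted absolute distances on a line, the optimum is the weighted median (not the mean). Total weight W = 220; half-weight = 110.
Sort by position and accumulate weight:
  block 5 (Denby, w=60) → cum 60
  block 12 (Calder, w=90) → cum 150  ≥ 110 → median here
  block 41 (Brookfield, w=55) → cum 205
  block 44 (Ashton, w=15) → cum 220
Optimal location: block 12.

x = 12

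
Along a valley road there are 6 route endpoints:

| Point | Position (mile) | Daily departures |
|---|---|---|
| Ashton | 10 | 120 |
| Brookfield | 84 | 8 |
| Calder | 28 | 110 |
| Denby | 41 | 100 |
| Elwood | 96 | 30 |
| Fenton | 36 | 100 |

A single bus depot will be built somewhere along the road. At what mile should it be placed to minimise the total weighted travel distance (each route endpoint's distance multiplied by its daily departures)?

For a sum of weighted absolute distances on a line, the optimum is the weighted median (not the mean). Total weight W = 468; half-weight = 234.
Sort by position and accumulate weight:
  mile 10 (Ashton, w=120) → cum 120
  mile 28 (Calder, w=110) → cum 230
  mile 36 (Fenton, w=100) → cum 330  ≥ 234 → median here
  mile 41 (Denby, w=100) → cum 430
  mile 84 (Brookfield, w=8) → cum 438
  mile 96 (Elwood, w=30) → cum 468
Optimal location: mile 36.

x = 36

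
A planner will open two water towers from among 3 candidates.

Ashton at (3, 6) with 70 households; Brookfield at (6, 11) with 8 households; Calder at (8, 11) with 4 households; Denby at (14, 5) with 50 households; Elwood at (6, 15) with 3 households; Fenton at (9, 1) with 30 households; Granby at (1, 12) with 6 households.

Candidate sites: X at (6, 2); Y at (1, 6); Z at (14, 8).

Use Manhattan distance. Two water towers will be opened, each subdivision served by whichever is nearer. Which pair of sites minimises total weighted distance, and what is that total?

Evaluate every pair (each demand assigned to the nearer of the two):
  {Y, Z}: total = 844
  {X, Z}: total = 997
  {X, Y}: total = 1001
Best pair: {Y, Z} with total 844.

{Y, Z}, total 844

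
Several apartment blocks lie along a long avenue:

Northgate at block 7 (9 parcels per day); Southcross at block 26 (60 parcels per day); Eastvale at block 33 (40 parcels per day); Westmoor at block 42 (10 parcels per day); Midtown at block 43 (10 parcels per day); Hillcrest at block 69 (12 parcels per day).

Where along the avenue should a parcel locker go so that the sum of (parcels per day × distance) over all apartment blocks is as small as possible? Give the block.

For a sum of weighted absolute distances on a line, the optimum is the weighted median (not the mean). Total weight W = 141; half-weight = 70.5.
Sort by position and accumulate weight:
  block 7 (Northgate, w=9) → cum 9
  block 26 (Southcross, w=60) → cum 69
  block 33 (Eastvale, w=40) → cum 109  ≥ 70.5 → median here
  block 42 (Westmoor, w=10) → cum 119
  block 43 (Midtown, w=10) → cum 129
  block 69 (Hillcrest, w=12) → cum 141
Optimal location: block 33.

x = 33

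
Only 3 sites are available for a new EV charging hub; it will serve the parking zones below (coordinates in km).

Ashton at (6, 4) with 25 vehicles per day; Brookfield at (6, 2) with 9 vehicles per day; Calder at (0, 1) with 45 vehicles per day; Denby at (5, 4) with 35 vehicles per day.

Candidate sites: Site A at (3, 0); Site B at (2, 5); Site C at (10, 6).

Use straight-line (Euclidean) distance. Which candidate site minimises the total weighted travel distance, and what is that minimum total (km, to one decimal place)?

Total weighted distance at each candidate:
  Site A (3, 0): total = 456.3
  Site B (2, 5): total = 460.0
  Site C (10, 6): total = 854.3
Minimum is at Site A with total 456.3 km.

Site A, total 456.3 km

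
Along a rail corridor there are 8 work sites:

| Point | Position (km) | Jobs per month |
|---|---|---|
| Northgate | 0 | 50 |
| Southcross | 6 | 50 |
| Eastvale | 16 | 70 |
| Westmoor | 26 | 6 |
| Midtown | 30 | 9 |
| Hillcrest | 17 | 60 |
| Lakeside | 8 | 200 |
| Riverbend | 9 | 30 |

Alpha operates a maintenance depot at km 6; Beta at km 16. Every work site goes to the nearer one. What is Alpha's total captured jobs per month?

The indifferent point is the midpoint (6+16)/2 = 11; work sites left of it (closer to Alpha at 6) go to Alpha, those right go to Beta.
  Northgate at 0 (w=50) → Alpha
  Southcross at 6 (w=50) → Alpha
  Lakeside at 8 (w=200) → Alpha
  Riverbend at 9 (w=30) → Alpha
  Eastvale at 16 (w=70) → Beta
  Hillcrest at 17 (w=60) → Beta
  Westmoor at 26 (w=6) → Beta
  Midtown at 30 (w=9) → Beta
Alpha captures 330; Beta captures 145.

330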